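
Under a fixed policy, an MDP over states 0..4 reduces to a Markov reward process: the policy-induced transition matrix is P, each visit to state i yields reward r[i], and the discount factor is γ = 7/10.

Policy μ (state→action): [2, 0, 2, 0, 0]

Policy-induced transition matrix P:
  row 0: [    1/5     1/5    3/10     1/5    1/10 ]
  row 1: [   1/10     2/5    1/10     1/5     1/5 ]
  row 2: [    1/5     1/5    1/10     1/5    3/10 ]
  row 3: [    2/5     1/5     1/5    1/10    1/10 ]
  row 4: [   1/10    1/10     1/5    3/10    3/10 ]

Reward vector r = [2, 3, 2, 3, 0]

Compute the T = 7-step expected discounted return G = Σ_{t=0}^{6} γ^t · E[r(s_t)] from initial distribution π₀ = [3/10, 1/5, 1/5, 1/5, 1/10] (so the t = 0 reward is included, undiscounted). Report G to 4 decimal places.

t=0: π = [0.3000, 0.2000, 0.2000, 0.2000, 0.1000], E[r] = 2.2000, γ^t·E[r] = 2.200000, running G = 2.200000
t=1: π = [0.2100, 0.2300, 0.1900, 0.1900, 0.1800], E[r] = 2.0600, γ^t·E[r] = 1.442000, running G = 3.642000
t=2: π = [0.1970, 0.2280, 0.1790, 0.1990, 0.1970], E[r] = 2.0330, γ^t·E[r] = 0.996170, running G = 4.638170
t=3: π = [0.1973, 0.2259, 0.1790, 0.1998, 0.1980], E[r] = 2.0297, γ^t·E[r] = 0.696187, running G = 5.334357
t=4: π = [0.1976, 0.2254, 0.1792, 0.1998, 0.1980], E[r] = 2.0292, γ^t·E[r] = 0.487216, running G = 5.821573
t=5: π = [0.1976, 0.2253, 0.1793, 0.1998, 0.1980], E[r] = 2.0291, γ^t·E[r] = 0.341035, running G = 6.162608
t=6: π = [0.1976, 0.2253, 0.1793, 0.1998, 0.1980], E[r] = 2.0291, γ^t·E[r] = 0.238722, running G = 6.401330

G = 6.4013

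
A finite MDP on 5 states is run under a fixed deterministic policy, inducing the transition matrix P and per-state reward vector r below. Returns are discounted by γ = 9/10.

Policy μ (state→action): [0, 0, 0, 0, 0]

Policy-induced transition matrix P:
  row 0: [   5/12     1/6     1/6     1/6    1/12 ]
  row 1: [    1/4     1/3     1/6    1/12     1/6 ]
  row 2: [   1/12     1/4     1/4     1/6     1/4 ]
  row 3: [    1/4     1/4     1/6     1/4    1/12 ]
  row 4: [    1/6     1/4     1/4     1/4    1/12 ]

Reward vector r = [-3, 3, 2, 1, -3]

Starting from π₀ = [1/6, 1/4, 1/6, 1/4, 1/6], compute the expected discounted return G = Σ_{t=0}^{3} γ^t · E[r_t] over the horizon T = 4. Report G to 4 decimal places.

t=0: π = [0.1667, 0.2500, 0.1667, 0.2500, 0.1667], E[r] = 0.3333, γ^t·E[r] = 0.333333, running G = 0.333333
t=1: π = [0.2361, 0.2569, 0.1944, 0.1806, 0.1319], E[r] = 0.2361, γ^t·E[r] = 0.212500, running G = 0.545833
t=2: π = [0.2459, 0.2517, 0.1939, 0.1713, 0.1372], E[r] = 0.1649, γ^t·E[r] = 0.133594, running G = 0.679427
t=3: π = [0.2473, 0.2505, 0.1943, 0.1714, 0.1366], E[r] = 0.1597, γ^t·E[r] = 0.116438, running G = 0.795865

G = 0.7959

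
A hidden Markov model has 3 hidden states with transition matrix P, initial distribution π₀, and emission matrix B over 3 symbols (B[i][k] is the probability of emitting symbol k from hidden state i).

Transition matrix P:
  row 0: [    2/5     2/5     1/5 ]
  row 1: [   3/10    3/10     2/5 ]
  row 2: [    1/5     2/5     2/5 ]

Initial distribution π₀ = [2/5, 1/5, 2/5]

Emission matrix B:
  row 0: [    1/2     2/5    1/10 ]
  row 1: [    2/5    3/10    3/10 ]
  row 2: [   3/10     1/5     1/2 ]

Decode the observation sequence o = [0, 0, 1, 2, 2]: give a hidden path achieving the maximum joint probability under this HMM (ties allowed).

path = [0, 0, 1, 2, 2]

t=0: δ = [2.000e-01, 8.000e-02, 1.200e-01]  (obs o_0=0)
t=1: δ = [4.000e-02, 3.200e-02, 1.440e-02]  ψ = [0, 0, 2]  (obs o_1=0)
t=2: δ = [6.400e-03, 4.800e-03, 2.560e-03]  ψ = [0, 0, 1]  (obs o_2=1)
t=3: δ = [2.560e-04, 7.680e-04, 9.600e-04]  ψ = [0, 0, 1]  (obs o_3=2)
t=4: δ = [2.304e-05, 1.152e-04, 1.920e-04]  ψ = [1, 2, 2]  (obs o_4=2)
backtrack: best end state = 2; path = [0, 0, 1, 2, 2]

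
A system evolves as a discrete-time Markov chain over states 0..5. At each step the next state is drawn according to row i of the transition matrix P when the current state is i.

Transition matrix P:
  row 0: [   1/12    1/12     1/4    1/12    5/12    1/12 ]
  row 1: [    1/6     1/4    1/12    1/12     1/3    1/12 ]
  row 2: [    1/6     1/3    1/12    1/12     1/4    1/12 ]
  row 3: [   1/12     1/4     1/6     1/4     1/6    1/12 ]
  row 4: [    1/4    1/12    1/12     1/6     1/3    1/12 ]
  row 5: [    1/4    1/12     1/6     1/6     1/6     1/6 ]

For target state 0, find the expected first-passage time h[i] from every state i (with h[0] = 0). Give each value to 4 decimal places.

First-step conditioning: h[0] = 0; for i ≠ 0, h[i] = 1 + Σ_k P[i][k]·h[k].
  h[1] = 1 + 1/4·h[1] + 1/12·h[2] + 1/12·h[3] + 1/3·h[4] + 1/12·h[5]
  h[2] = 1 + 1/3·h[1] + 1/12·h[2] + 1/12·h[3] + 1/4·h[4] + 1/12·h[5]
  h[3] = 1 + 1/4·h[1] + 1/6·h[2] + 1/4·h[3] + 1/6·h[4] + 1/12·h[5]
  h[4] = 1 + 1/12·h[1] + 1/12·h[2] + 1/6·h[3] + 1/3·h[4] + 1/12·h[5]
  h[5] = 1 + 1/12·h[1] + 1/6·h[2] + 1/6·h[3] + 1/6·h[4] + 1/6·h[5]
Solving the 5×5 linear system over states ≠ 0 gives exactly h = [0, 38676/7219, 194568/36095, 215688/36095, 179124/36095, 180528/36095] (h[0] = 0 is the target).

h = [0.0000, 5.3575, 5.3904, 5.9756, 4.9626, 5.0015]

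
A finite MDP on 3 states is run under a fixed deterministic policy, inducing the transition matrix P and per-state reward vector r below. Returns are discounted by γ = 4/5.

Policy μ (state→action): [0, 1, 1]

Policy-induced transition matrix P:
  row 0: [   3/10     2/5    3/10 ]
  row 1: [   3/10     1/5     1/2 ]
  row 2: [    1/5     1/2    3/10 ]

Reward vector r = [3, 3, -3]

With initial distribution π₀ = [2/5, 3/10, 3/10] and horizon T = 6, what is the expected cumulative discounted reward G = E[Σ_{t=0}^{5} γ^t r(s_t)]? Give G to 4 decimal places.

G = 3.3099

t=0: π = [0.4000, 0.3000, 0.3000], E[r] = 1.2000, γ^t·E[r] = 1.200000, running G = 1.200000
t=1: π = [0.2700, 0.3700, 0.3600], E[r] = 0.8400, γ^t·E[r] = 0.672000, running G = 1.872000
t=2: π = [0.2640, 0.3620, 0.3740], E[r] = 0.7560, γ^t·E[r] = 0.483840, running G = 2.355840
t=3: π = [0.2626, 0.3650, 0.3724], E[r] = 0.7656, γ^t·E[r] = 0.391987, running G = 2.747827
t=4: π = [0.2628, 0.3642, 0.3730], E[r] = 0.7620, γ^t·E[r] = 0.312115, running G = 3.059942
t=5: π = [0.2627, 0.3645, 0.3728], E[r] = 0.7629, γ^t·E[r] = 0.249991, running G = 3.309933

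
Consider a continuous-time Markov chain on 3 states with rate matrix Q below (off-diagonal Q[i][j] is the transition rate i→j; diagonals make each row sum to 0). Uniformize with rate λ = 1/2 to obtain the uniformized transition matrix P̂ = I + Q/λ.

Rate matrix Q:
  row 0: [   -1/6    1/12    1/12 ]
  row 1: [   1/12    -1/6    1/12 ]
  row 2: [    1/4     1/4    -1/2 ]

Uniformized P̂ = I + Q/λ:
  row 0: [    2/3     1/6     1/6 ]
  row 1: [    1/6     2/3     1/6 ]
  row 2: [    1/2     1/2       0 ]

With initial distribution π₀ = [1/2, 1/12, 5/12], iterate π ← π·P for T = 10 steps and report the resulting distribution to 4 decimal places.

t=0: π = [0.5000, 0.0833, 0.4167]
t=1: π = [0.5556, 0.3472, 0.0972]
t=2: π = [0.4769, 0.3727, 0.1505]
t=3: π = [0.4552, 0.4032, 0.1416]
t=4: π = [0.4415, 0.4154, 0.1431]
t=5: π = [0.4351, 0.4221, 0.1428]
t=6: π = [0.4318, 0.4253, 0.1429]
t=7: π = [0.4302, 0.4269, 0.1429]
t=8: π = [0.4294, 0.4278, 0.1429]
t=9: π = [0.4290, 0.4282, 0.1429]
t=10: π = [0.4288, 0.4284, 0.1429]

π = [0.4288, 0.4284, 0.1429]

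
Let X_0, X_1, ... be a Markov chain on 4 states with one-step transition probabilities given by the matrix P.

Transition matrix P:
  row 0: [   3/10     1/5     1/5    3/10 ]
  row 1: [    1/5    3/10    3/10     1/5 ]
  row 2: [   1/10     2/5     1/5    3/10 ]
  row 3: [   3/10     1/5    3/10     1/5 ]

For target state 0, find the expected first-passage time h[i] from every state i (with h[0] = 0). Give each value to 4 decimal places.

First-step conditioning: h[0] = 0; for i ≠ 0, h[i] = 1 + Σ_k P[i][k]·h[k].
  h[1] = 1 + 3/10·h[1] + 3/10·h[2] + 1/5·h[3]
  h[2] = 1 + 2/5·h[1] + 1/5·h[2] + 3/10·h[3]
  h[3] = 1 + 1/5·h[1] + 3/10·h[2] + 1/5·h[3]
Solving the 3×3 linear system over states ≠ 0 gives exactly h = [0, 220/43, 238/43, 198/43] (h[0] = 0 is the target).

h = [0.0000, 5.1163, 5.5349, 4.6047]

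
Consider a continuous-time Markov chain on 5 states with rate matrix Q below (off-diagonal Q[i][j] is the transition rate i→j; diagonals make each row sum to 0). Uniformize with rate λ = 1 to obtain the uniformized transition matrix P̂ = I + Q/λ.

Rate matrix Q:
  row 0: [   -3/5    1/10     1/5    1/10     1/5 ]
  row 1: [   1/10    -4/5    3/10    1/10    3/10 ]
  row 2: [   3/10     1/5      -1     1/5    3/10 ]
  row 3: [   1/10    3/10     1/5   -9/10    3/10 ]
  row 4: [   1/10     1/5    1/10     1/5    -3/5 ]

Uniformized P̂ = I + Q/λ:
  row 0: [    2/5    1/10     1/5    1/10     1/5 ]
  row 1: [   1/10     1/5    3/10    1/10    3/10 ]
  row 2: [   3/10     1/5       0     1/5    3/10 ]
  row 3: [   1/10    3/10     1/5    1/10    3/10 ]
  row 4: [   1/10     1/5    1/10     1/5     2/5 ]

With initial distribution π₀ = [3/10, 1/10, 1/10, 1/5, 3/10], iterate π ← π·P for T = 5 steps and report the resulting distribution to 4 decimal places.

π = [0.1879, 0.1958, 0.1570, 0.1469, 0.3124]

t=0: π = [0.3000, 0.1000, 0.1000, 0.2000, 0.3000]
t=1: π = [0.2100, 0.1900, 0.1600, 0.1400, 0.3000]
t=2: π = [0.1950, 0.1930, 0.1570, 0.1460, 0.3090]
t=3: π = [0.1899, 0.1951, 0.1570, 0.1466, 0.3114]
t=4: π = [0.1884, 0.1957, 0.1570, 0.1468, 0.3122]
t=5: π = [0.1879, 0.1958, 0.1570, 0.1469, 0.3124]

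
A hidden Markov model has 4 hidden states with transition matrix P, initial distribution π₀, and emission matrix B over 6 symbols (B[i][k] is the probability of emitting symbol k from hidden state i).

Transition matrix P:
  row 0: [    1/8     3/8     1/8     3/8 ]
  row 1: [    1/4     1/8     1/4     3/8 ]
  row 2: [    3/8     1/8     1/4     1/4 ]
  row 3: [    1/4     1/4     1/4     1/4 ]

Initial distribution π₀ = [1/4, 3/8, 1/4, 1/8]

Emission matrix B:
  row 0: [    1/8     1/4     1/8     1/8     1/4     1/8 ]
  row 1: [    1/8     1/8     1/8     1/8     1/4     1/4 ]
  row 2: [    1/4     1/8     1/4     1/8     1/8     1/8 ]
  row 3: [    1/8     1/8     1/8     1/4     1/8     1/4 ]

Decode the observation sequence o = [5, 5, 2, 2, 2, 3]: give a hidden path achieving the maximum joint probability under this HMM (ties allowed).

t=0: δ = [3.125e-02, 9.375e-02, 3.125e-02, 3.125e-02]  (obs o_0=5)
t=1: δ = [2.930e-03, 2.930e-03, 2.930e-03, 8.789e-03]  ψ = [1, 0, 1, 1]  (obs o_1=5)
t=2: δ = [2.747e-04, 2.747e-04, 5.493e-04, 2.747e-04]  ψ = [3, 3, 3, 3]  (obs o_2=2)
t=3: δ = [2.575e-05, 1.287e-05, 3.433e-05, 1.717e-05]  ψ = [2, 0, 2, 2]  (obs o_3=2)
t=4: δ = [1.609e-06, 1.207e-06, 2.146e-06, 1.207e-06]  ψ = [2, 0, 2, 0]  (obs o_4=2)
t=5: δ = [1.006e-07, 7.544e-08, 6.706e-08, 1.509e-07]  ψ = [2, 0, 2, 0]  (obs o_5=3)
backtrack: best end state = 3; path = [1, 3, 2, 2, 0, 3]

path = [1, 3, 2, 2, 0, 3]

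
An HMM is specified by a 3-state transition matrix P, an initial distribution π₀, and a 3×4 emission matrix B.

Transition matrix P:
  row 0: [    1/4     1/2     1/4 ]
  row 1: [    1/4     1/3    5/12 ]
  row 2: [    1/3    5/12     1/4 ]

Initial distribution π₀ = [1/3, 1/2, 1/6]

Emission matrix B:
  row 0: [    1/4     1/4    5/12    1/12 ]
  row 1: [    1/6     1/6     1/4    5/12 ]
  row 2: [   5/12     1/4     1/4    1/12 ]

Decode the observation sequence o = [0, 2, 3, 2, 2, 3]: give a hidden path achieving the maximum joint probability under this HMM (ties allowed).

t=0: δ = [8.333e-02, 8.333e-02, 6.944e-02]  (obs o_0=0)
t=1: δ = [9.645e-03, 1.042e-02, 8.681e-03]  ψ = [2, 0, 1]  (obs o_1=2)
t=2: δ = [2.411e-04, 2.009e-03, 3.617e-04]  ψ = [2, 0, 1]  (obs o_2=3)
t=3: δ = [2.093e-04, 1.674e-04, 2.093e-04]  ψ = [1, 1, 1]  (obs o_3=2)
t=4: δ = [2.907e-05, 2.616e-05, 1.744e-05]  ψ = [2, 0, 1]  (obs o_4=2)
t=5: δ = [6.056e-07, 6.056e-06, 9.085e-07]  ψ = [0, 0, 1]  (obs o_5=3)
backtrack: best end state = 1; path = [2, 0, 1, 2, 0, 1]

path = [2, 0, 1, 2, 0, 1]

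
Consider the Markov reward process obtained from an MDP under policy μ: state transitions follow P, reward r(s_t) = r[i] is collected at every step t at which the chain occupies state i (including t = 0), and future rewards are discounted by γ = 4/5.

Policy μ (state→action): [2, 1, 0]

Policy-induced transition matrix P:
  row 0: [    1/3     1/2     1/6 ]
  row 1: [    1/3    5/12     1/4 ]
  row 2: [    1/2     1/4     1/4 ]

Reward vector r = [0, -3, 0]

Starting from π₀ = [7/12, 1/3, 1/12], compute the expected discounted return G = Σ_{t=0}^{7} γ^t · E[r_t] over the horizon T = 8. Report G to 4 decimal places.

t=0: π = [0.5833, 0.3333, 0.0833], E[r] = -1.0000, γ^t·E[r] = -1.000000, running G = -1.000000
t=1: π = [0.3472, 0.4514, 0.2014], E[r] = -1.3542, γ^t·E[r] = -1.083333, running G = -2.083333
t=2: π = [0.3669, 0.4120, 0.2211], E[r] = -1.2361, γ^t·E[r] = -0.791111, running G = -2.874444
t=3: π = [0.3702, 0.4104, 0.2194], E[r] = -1.2312, γ^t·E[r] = -0.630370, running G = -3.504815
t=4: π = [0.3699, 0.4109, 0.2192], E[r] = -1.2328, γ^t·E[r] = -0.504968, running G = -4.009783
t=5: π = [0.3699, 0.4110, 0.2192], E[r] = -1.2329, γ^t·E[r] = -0.403997, running G = -4.413779
t=6: π = [0.3699, 0.4110, 0.2192], E[r] = -1.2329, γ^t·E[r] = -0.323191, running G = -4.736971
t=7: π = [0.3699, 0.4110, 0.2192], E[r] = -1.2329, γ^t·E[r] = -0.258553, running G = -4.995524

G = -4.9955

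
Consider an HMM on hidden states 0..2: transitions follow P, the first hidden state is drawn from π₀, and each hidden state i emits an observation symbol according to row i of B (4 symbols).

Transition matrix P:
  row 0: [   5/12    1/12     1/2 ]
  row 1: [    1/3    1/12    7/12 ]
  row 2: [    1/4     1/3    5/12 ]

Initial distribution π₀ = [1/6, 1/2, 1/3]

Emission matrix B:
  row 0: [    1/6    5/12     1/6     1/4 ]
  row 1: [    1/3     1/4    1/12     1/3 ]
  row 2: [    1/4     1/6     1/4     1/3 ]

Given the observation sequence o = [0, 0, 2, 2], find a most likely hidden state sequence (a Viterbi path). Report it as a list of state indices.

path = [1, 2, 2, 2]

t=0: δ = [2.778e-02, 1.667e-01, 8.333e-02]  (obs o_0=0)
t=1: δ = [9.259e-03, 9.259e-03, 2.431e-02]  ψ = [1, 2, 1]  (obs o_1=0)
t=2: δ = [1.013e-03, 6.752e-04, 2.532e-03]  ψ = [2, 2, 2]  (obs o_2=2)
t=3: δ = [1.055e-04, 7.033e-05, 2.637e-04]  ψ = [2, 2, 2]  (obs o_3=2)
backtrack: best end state = 2; path = [1, 2, 2, 2]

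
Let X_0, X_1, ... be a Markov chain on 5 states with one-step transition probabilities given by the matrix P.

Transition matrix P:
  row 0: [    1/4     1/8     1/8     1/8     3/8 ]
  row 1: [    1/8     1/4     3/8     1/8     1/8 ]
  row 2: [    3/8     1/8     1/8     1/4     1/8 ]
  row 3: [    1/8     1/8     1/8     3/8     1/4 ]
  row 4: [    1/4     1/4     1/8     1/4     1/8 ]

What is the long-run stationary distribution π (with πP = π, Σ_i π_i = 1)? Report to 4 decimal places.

Balance equations π_j = Σ_i π_i·P[i][j]:
  π_0 = 1/4·π_0 + 1/8·π_1 + 3/8·π_2 + 1/8·π_3 + 1/4·π_4
  π_1 = 1/8·π_0 + 1/4·π_1 + 1/8·π_2 + 1/8·π_3 + 1/4·π_4
  π_2 = 1/8·π_0 + 3/8·π_1 + 1/8·π_2 + 1/8·π_3 + 1/8·π_4
  π_3 = 1/8·π_0 + 1/8·π_1 + 1/4·π_2 + 3/8·π_3 + 1/4·π_4
  normalize: π_0 + π_1 + π_2 + π_3 + π_4 = 1
Solving the linear system gives exactly π = [781/3538, 611/3538, 595/3538, 14/61, 739/3538].

π = [0.2207, 0.1727, 0.1682, 0.2295, 0.2089]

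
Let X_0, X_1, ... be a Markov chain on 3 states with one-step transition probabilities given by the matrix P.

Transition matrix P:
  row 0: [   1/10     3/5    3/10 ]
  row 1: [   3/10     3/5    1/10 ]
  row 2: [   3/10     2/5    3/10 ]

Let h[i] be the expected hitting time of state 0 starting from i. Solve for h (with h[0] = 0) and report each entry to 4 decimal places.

First-step conditioning: h[0] = 0; for i ≠ 0, h[i] = 1 + Σ_k P[i][k]·h[k].
  h[1] = 1 + 3/5·h[1] + 1/10·h[2]
  h[2] = 1 + 2/5·h[1] + 3/10·h[2]
Solving the 2×2 linear system over states ≠ 0 gives exactly h = [0, 10/3, 10/3] (h[0] = 0 is the target).

h = [0.0000, 3.3333, 3.3333]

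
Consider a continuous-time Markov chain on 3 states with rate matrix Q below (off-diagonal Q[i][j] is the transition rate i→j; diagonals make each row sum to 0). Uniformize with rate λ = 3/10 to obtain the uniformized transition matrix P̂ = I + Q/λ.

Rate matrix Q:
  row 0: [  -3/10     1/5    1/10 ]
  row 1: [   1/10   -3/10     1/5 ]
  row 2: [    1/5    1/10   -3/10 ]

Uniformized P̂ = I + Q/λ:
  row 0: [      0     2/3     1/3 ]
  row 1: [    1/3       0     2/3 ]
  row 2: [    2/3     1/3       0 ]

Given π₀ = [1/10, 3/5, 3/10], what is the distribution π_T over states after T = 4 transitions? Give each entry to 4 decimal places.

π = [0.3630, 0.3296, 0.3074]

t=0: π = [0.1000, 0.6000, 0.3000]
t=1: π = [0.4000, 0.1667, 0.4333]
t=2: π = [0.3444, 0.4111, 0.2444]
t=3: π = [0.3000, 0.3111, 0.3889]
t=4: π = [0.3630, 0.3296, 0.3074]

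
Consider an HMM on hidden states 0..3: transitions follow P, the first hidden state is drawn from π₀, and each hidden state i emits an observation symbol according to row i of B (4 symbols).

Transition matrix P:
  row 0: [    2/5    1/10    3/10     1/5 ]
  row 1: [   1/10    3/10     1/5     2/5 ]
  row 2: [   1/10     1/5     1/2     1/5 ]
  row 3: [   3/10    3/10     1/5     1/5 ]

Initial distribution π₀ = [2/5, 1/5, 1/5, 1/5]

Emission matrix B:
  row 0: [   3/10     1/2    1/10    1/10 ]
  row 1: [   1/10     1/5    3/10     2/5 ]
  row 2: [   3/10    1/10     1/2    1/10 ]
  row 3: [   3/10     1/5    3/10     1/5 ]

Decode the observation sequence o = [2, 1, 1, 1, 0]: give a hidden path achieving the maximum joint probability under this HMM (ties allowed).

path = [3, 0, 0, 0, 0]

t=0: δ = [4.000e-02, 6.000e-02, 1.000e-01, 6.000e-02]  (obs o_0=2)
t=1: δ = [9.000e-03, 4.000e-03, 5.000e-03, 4.800e-03]  ψ = [3, 2, 2, 1]  (obs o_1=1)
t=2: δ = [1.800e-03, 2.880e-04, 2.700e-04, 3.600e-04]  ψ = [0, 3, 0, 0]  (obs o_2=1)
t=3: δ = [3.600e-04, 3.600e-05, 5.400e-05, 7.200e-05]  ψ = [0, 0, 0, 0]  (obs o_3=1)
t=4: δ = [4.320e-05, 3.600e-06, 3.240e-05, 2.160e-05]  ψ = [0, 0, 0, 0]  (obs o_4=0)
backtrack: best end state = 0; path = [3, 0, 0, 0, 0]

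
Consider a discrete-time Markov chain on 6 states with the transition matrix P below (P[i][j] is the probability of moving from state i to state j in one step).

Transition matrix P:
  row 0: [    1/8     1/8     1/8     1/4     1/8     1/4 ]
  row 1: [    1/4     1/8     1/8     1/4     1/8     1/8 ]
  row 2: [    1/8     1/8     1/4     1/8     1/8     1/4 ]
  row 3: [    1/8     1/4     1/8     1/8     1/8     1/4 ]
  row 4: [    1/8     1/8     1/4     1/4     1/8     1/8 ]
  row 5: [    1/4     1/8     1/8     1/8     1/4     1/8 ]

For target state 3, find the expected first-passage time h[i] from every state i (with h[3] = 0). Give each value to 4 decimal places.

First-step conditioning: h[3] = 0; for i ≠ 3, h[i] = 1 + Σ_k P[i][k]·h[k].
  h[0] = 1 + 1/8·h[0] + 1/8·h[1] + 1/8·h[2] + 1/8·h[4] + 1/4·h[5]
  h[1] = 1 + 1/4·h[0] + 1/8·h[1] + 1/8·h[2] + 1/8·h[4] + 1/8·h[5]
  h[2] = 1 + 1/8·h[0] + 1/8·h[1] + 1/4·h[2] + 1/8·h[4] + 1/4·h[5]
  h[4] = 1 + 1/8·h[0] + 1/8·h[1] + 1/4·h[2] + 1/8·h[4] + 1/8·h[5]
  h[5] = 1 + 1/4·h[0] + 1/8·h[1] + 1/8·h[2] + 1/4·h[4] + 1/8·h[5]
Solving the 5×5 linear system over states ≠ 3 gives exactly h = [32704/6721, 32248/6721, 37376/6721, 0, 32832/6721, 36352/6721] (h[3] = 0 is the target).

h = [4.8659, 4.7981, 5.5611, 0.0000, 4.8850, 5.4087]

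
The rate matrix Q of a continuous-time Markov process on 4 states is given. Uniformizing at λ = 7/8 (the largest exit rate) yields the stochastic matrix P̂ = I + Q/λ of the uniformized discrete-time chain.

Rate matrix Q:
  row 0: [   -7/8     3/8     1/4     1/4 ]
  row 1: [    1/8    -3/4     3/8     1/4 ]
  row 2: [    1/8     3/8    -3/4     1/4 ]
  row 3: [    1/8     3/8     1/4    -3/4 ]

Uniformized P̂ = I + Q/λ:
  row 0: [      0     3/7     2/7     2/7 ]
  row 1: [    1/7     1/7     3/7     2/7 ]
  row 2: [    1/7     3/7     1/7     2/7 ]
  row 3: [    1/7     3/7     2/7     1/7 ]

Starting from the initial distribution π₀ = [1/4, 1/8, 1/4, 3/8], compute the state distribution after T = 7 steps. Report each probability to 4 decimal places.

π = [0.1250, 0.3334, 0.2916, 0.2500]

t=0: π = [0.2500, 0.1250, 0.2500, 0.3750]
t=1: π = [0.1071, 0.3929, 0.2679, 0.2321]
t=2: π = [0.1276, 0.3163, 0.3036, 0.2526]
t=3: π = [0.1246, 0.3382, 0.2875, 0.2496]
t=4: π = [0.1251, 0.3319, 0.2930, 0.2501]
t=5: π = [0.1250, 0.3337, 0.2913, 0.2500]
t=6: π = [0.1250, 0.3332, 0.2918, 0.2500]
t=7: π = [0.1250, 0.3334, 0.2916, 0.2500]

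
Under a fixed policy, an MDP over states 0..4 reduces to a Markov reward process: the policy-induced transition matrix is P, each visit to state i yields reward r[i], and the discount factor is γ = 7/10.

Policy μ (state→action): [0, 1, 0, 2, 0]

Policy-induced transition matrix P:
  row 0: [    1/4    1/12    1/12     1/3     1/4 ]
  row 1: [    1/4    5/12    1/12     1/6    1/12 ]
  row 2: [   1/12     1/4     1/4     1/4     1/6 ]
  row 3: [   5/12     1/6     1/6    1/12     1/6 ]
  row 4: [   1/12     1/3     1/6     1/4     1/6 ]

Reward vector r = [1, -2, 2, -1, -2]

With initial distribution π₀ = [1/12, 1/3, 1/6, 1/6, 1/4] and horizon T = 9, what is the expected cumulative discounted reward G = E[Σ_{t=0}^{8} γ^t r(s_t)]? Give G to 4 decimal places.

G = -2.1304

t=0: π = [0.0833, 0.3333, 0.1667, 0.1667, 0.2500], E[r] = -0.9167, γ^t·E[r] = -0.916667, running G = -0.916667
t=1: π = [0.2083, 0.2986, 0.1458, 0.2014, 0.1458], E[r] = -0.5903, γ^t·E[r] = -0.413194, running G = -1.329861
t=2: π = [0.2350, 0.2604, 0.1366, 0.2089, 0.1591], E[r] = -0.5399, γ^t·E[r] = -0.264566, running G = -1.594427
t=3: π = [0.2355, 0.2501, 0.1368, 0.2131, 0.1645], E[r] = -0.5333, γ^t·E[r] = -0.182913, running G = -1.777341
t=4: π = [0.2353, 0.2484, 0.1376, 0.2133, 0.1655], E[r] = -0.5305, γ^t·E[r] = -0.127366, running G = -1.904706
t=5: π = [0.2350, 0.2482, 0.1378, 0.2134, 0.1656], E[r] = -0.5302, γ^t·E[r] = -0.089113, running G = -1.993820
t=6: π = [0.2350, 0.2482, 0.1379, 0.2133, 0.1656], E[r] = -0.5301, γ^t·E[r] = -0.062371, running G = -2.056191
t=7: π = [0.2350, 0.2482, 0.1379, 0.2133, 0.1656], E[r] = -0.5302, γ^t·E[r] = -0.043660, running G = -2.099852
t=8: π = [0.2350, 0.2482, 0.1379, 0.2133, 0.1656], E[r] = -0.5302, γ^t·E[r] = -0.030562, running G = -2.130414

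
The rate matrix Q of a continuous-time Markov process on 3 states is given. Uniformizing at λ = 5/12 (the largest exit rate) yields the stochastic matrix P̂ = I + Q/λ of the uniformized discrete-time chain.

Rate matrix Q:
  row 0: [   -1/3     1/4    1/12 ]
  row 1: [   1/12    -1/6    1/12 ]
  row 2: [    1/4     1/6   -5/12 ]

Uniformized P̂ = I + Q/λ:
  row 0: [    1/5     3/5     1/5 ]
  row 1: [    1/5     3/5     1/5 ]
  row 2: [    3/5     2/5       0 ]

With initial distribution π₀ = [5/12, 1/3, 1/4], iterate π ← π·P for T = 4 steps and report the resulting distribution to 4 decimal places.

π = [0.2664, 0.5668, 0.1668]

t=0: π = [0.4167, 0.3333, 0.2500]
t=1: π = [0.3000, 0.5500, 0.1500]
t=2: π = [0.2600, 0.5700, 0.1700]
t=3: π = [0.2680, 0.5660, 0.1660]
t=4: π = [0.2664, 0.5668, 0.1668]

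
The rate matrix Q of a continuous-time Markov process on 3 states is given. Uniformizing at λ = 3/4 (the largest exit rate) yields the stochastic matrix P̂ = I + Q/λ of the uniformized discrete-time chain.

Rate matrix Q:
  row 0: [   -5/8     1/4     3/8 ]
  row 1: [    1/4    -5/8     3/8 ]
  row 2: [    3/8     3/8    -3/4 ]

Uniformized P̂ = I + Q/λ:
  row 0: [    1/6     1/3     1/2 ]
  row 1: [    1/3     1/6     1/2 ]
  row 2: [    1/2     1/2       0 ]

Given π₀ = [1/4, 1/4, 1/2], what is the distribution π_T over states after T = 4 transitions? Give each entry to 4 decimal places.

π = [0.3281, 0.3281, 0.3438]

t=0: π = [0.2500, 0.2500, 0.5000]
t=1: π = [0.3750, 0.3750, 0.2500]
t=2: π = [0.3125, 0.3125, 0.3750]
t=3: π = [0.3438, 0.3438, 0.3125]
t=4: π = [0.3281, 0.3281, 0.3438]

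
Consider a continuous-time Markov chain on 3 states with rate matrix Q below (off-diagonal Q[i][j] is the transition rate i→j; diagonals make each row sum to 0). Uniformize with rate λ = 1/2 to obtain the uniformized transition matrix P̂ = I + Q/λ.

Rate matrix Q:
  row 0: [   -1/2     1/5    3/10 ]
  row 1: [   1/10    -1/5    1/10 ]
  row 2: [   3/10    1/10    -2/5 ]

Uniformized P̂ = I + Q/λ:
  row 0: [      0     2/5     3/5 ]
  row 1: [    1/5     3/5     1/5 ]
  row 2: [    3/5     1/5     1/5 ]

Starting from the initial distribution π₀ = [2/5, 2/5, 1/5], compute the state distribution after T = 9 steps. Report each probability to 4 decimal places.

t=0: π = [0.4000, 0.4000, 0.2000]
t=1: π = [0.2000, 0.4400, 0.3600]
t=2: π = [0.3040, 0.4160, 0.2800]
t=3: π = [0.2512, 0.4272, 0.3216]
t=4: π = [0.2784, 0.4211, 0.3005]
t=5: π = [0.2645, 0.4241, 0.3114]
t=6: π = [0.2716, 0.4226, 0.3058]
t=7: π = [0.2680, 0.4233, 0.3087]
t=8: π = [0.2699, 0.4229, 0.3072]
t=9: π = [0.2689, 0.4231, 0.3079]

π = [0.2689, 0.4231, 0.3079]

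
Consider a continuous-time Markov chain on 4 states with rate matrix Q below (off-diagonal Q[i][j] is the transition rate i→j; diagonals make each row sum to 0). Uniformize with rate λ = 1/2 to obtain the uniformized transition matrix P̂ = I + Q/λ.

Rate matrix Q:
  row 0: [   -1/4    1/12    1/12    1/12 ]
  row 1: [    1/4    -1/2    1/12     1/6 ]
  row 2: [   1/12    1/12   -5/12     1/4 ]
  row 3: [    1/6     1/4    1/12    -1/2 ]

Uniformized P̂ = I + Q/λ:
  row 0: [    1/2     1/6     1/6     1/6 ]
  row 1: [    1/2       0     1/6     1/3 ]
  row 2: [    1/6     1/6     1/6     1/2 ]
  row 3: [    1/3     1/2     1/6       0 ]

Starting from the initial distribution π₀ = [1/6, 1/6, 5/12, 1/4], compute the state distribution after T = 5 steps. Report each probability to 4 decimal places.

π = [0.4081, 0.2046, 0.1667, 0.2206]

t=0: π = [0.1667, 0.1667, 0.4167, 0.2500]
t=1: π = [0.3194, 0.2222, 0.1667, 0.2917]
t=2: π = [0.3958, 0.2269, 0.1667, 0.2106]
t=3: π = [0.4093, 0.1991, 0.1667, 0.2249]
t=4: π = [0.4070, 0.2085, 0.1667, 0.2179]
t=5: π = [0.4081, 0.2046, 0.1667, 0.2206]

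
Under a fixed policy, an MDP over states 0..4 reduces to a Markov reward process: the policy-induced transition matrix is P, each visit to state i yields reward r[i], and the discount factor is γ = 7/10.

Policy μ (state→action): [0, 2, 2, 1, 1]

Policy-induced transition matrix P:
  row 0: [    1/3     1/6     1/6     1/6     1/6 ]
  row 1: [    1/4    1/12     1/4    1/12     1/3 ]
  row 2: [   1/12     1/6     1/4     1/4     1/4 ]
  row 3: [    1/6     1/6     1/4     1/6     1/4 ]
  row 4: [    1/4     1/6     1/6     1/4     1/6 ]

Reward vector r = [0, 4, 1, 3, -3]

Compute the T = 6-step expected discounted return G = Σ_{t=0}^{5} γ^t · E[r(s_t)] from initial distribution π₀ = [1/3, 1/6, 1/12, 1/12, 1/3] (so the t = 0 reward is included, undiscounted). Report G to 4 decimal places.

G = 1.4140

t=0: π = [0.3333, 0.1667, 0.0833, 0.0833, 0.3333], E[r] = 0.0000, γ^t·E[r] = 0.000000, running G = 0.000000
t=1: π = [0.2569, 0.1528, 0.1944, 0.1875, 0.2083], E[r] = 0.7431, γ^t·E[r] = 0.520139, running G = 0.520139
t=2: π = [0.2234, 0.1539, 0.2112, 0.1875, 0.2240], E[r] = 0.7176, γ^t·E[r] = 0.351620, running G = 0.871759
t=3: π = [0.2178, 0.1538, 0.2127, 0.1901, 0.2255], E[r] = 0.7217, γ^t·E[r] = 0.247557, running G = 1.119316
t=4: π = [0.2169, 0.1538, 0.2131, 0.1904, 0.2259], E[r] = 0.7219, γ^t·E[r] = 0.173334, running G = 1.292650
t=5: π = [0.2167, 0.1538, 0.2131, 0.1904, 0.2259], E[r] = 0.7220, γ^t·E[r] = 0.121343, running G = 1.413994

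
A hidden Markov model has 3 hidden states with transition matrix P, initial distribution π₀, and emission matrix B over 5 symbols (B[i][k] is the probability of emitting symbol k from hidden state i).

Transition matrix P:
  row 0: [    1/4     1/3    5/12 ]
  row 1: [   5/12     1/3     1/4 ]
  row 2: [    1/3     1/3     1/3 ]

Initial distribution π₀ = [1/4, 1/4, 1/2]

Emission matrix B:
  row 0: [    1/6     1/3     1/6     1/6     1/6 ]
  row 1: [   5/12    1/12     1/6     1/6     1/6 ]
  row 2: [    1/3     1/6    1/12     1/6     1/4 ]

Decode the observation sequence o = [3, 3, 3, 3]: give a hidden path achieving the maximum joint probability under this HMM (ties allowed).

path = [2, 1, 0, 2]

t=0: δ = [4.167e-02, 4.167e-02, 8.333e-02]  (obs o_0=3)
t=1: δ = [4.630e-03, 4.630e-03, 4.630e-03]  ψ = [2, 2, 2]  (obs o_1=3)
t=2: δ = [3.215e-04, 2.572e-04, 3.215e-04]  ψ = [1, 0, 0]  (obs o_2=3)
t=3: δ = [1.786e-05, 1.786e-05, 2.233e-05]  ψ = [1, 0, 0]  (obs o_3=3)
backtrack: best end state = 2; path = [2, 1, 0, 2]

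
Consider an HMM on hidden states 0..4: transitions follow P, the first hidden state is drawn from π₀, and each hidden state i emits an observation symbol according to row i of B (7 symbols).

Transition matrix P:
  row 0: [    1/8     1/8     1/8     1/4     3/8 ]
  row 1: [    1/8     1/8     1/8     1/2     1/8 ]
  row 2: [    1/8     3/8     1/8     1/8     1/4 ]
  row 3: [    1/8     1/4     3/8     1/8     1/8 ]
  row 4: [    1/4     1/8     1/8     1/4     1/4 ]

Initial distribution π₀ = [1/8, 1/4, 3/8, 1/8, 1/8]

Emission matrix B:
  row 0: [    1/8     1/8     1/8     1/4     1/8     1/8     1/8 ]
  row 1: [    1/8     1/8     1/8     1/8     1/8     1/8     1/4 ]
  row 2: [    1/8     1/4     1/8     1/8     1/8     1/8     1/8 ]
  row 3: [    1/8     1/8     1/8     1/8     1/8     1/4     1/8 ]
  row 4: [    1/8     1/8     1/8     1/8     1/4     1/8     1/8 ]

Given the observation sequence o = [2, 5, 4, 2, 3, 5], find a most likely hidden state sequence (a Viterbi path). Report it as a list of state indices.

path = [2, 1, 3, 2, 1, 3]

t=0: δ = [1.562e-02, 3.125e-02, 4.688e-02, 1.562e-02, 1.562e-02]  (obs o_0=2)
t=1: δ = [7.324e-04, 2.197e-03, 7.324e-04, 3.906e-03, 1.465e-03]  ψ = [2, 2, 2, 1, 2]  (obs o_1=5)
t=2: δ = [6.104e-05, 1.221e-04, 1.831e-04, 1.373e-04, 1.221e-04]  ψ = [3, 3, 3, 1, 3]  (obs o_2=4)
t=3: δ = [3.815e-06, 8.583e-06, 6.437e-06, 7.629e-06, 5.722e-06]  ψ = [4, 2, 3, 1, 2]  (obs o_3=2)
t=4: δ = [3.576e-07, 3.017e-07, 3.576e-07, 5.364e-07, 2.012e-07]  ψ = [4, 2, 3, 1, 2]  (obs o_4=3)
t=5: δ = [8.382e-09, 1.676e-08, 2.515e-08, 3.772e-08, 1.676e-08]  ψ = [3, 2, 3, 1, 0]  (obs o_5=5)
backtrack: best end state = 3; path = [2, 1, 3, 2, 1, 3]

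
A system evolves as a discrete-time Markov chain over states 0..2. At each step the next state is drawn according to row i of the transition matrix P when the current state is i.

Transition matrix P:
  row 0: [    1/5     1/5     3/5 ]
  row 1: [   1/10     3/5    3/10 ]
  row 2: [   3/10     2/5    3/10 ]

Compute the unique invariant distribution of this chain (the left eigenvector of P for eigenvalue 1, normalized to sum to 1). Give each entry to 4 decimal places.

Balance equations π_j = Σ_i π_i·P[i][j]:
  π_0 = 1/5·π_0 + 1/10·π_1 + 3/10·π_2
  π_1 = 1/5·π_0 + 3/5·π_1 + 2/5·π_2
  normalize: π_0 + π_1 + π_2 = 1
Solving the linear system gives exactly π = [4/21, 19/42, 5/14].

π = [0.1905, 0.4524, 0.3571]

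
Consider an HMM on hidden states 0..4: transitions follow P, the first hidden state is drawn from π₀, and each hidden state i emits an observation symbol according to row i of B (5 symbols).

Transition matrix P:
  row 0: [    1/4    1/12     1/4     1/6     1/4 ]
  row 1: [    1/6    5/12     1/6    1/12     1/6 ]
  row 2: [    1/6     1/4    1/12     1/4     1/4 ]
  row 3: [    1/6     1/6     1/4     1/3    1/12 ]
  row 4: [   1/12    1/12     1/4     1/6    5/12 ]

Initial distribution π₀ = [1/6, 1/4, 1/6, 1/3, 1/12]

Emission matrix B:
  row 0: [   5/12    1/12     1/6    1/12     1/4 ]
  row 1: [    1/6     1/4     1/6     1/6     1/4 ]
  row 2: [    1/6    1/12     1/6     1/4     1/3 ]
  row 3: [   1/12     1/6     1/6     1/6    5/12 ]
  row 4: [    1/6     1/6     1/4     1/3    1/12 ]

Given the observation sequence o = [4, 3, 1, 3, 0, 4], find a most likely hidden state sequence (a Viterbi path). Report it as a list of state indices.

t=0: δ = [4.167e-02, 6.250e-02, 5.556e-02, 1.389e-01, 6.944e-03]  (obs o_0=4)
t=1: δ = [1.929e-03, 4.340e-03, 8.681e-03, 7.716e-03, 4.630e-03]  ψ = [3, 1, 3, 3, 2]  (obs o_1=3)
t=2: δ = [1.206e-04, 5.425e-04, 1.608e-04, 4.287e-04, 3.617e-04]  ψ = [2, 2, 3, 3, 2]  (obs o_2=1)
t=3: δ = [7.535e-06, 3.768e-05, 2.679e-05, 2.381e-05, 5.023e-05]  ψ = [1, 1, 3, 3, 4]  (obs o_3=3)
t=4: δ = [2.616e-06, 2.616e-06, 2.093e-06, 6.977e-07, 3.489e-06]  ψ = [1, 1, 4, 4, 4]  (obs o_4=0)
t=5: δ = [1.635e-07, 2.725e-07, 2.907e-07, 2.423e-07, 1.211e-07]  ψ = [0, 1, 4, 4, 4]  (obs o_5=4)
backtrack: best end state = 2; path = [3, 2, 4, 4, 4, 2]

path = [3, 2, 4, 4, 4, 2]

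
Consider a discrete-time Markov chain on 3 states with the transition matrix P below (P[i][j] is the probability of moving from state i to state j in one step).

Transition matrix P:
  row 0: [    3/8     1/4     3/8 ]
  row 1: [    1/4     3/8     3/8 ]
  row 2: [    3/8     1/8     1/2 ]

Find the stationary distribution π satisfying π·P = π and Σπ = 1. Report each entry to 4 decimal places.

Balance equations π_j = Σ_i π_i·P[i][j]:
  π_0 = 3/8·π_0 + 1/4·π_1 + 3/8·π_2
  π_1 = 1/4·π_0 + 3/8·π_1 + 1/8·π_2
  normalize: π_0 + π_1 + π_2 = 1
Solving the linear system gives exactly π = [17/49, 11/49, 3/7].

π = [0.3469, 0.2245, 0.4286]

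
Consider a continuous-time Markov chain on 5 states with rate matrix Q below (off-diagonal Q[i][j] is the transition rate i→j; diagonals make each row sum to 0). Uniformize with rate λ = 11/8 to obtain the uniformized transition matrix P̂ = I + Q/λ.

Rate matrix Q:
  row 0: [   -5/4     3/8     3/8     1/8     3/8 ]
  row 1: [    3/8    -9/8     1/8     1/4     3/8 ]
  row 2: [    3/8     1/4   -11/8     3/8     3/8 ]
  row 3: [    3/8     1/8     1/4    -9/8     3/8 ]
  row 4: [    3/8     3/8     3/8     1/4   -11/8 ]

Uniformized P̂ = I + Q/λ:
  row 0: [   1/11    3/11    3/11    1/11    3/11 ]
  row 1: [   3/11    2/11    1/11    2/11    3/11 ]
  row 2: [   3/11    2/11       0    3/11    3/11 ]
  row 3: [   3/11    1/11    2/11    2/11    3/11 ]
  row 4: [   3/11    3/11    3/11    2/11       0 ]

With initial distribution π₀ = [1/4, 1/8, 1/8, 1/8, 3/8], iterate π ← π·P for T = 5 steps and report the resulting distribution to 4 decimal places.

π = [0.2308, 0.2063, 0.1725, 0.1764, 0.2140]

t=0: π = [0.2500, 0.1250, 0.1250, 0.1250, 0.3750]
t=1: π = [0.2273, 0.2273, 0.2045, 0.1705, 0.1705]
t=2: π = [0.2314, 0.2025, 0.1601, 0.1798, 0.2262]
t=3: π = [0.2307, 0.2071, 0.1759, 0.1753, 0.2110]
t=4: π = [0.2308, 0.2060, 0.1712, 0.1768, 0.2152]
t=5: π = [0.2308, 0.2063, 0.1725, 0.1764, 0.2140]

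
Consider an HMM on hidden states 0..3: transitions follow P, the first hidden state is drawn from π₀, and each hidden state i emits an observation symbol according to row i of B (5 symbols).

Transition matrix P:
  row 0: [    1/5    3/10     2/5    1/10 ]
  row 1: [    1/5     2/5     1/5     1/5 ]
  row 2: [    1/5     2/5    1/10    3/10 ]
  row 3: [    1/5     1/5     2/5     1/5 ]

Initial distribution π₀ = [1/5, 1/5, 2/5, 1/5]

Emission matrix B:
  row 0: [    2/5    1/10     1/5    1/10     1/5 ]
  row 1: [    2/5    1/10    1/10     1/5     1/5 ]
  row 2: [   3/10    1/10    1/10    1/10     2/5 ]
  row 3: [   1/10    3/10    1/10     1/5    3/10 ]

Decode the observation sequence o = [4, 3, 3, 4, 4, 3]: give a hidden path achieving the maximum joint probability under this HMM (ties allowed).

t=0: δ = [4.000e-02, 4.000e-02, 1.600e-01, 6.000e-02]  (obs o_0=4)
t=1: δ = [3.200e-03, 1.280e-02, 2.400e-03, 9.600e-03]  ψ = [2, 2, 3, 2]  (obs o_1=3)
t=2: δ = [2.560e-04, 1.024e-03, 3.840e-04, 5.120e-04]  ψ = [1, 1, 3, 1]  (obs o_2=3)
t=3: δ = [4.096e-05, 8.192e-05, 8.192e-05, 6.144e-05]  ψ = [1, 1, 1, 1]  (obs o_3=4)
t=4: δ = [3.277e-06, 6.554e-06, 9.830e-06, 7.373e-06]  ψ = [1, 1, 3, 2]  (obs o_4=4)
t=5: δ = [1.966e-07, 7.864e-07, 2.949e-07, 5.898e-07]  ψ = [2, 2, 3, 2]  (obs o_5=3)
backtrack: best end state = 1; path = [2, 1, 1, 3, 2, 1]

path = [2, 1, 1, 3, 2, 1]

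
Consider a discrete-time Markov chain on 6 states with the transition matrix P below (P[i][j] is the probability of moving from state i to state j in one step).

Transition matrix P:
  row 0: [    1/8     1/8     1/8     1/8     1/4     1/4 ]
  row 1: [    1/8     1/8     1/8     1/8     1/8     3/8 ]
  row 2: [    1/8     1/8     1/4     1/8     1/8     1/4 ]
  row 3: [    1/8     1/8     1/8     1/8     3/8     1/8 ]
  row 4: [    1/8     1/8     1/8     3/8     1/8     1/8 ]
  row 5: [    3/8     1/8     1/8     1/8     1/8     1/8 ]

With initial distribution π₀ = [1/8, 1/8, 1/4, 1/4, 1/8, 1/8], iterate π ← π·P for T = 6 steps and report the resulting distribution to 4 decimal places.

t=0: π = [0.1250, 0.1250, 0.2500, 0.2500, 0.1250, 0.1250]
t=1: π = [0.1563, 0.1250, 0.1563, 0.1563, 0.2031, 0.2031]
t=2: π = [0.1758, 0.1250, 0.1445, 0.1758, 0.1836, 0.1953]
t=3: π = [0.1738, 0.1250, 0.1431, 0.1709, 0.1909, 0.1963]
t=4: π = [0.1741, 0.1250, 0.1429, 0.1727, 0.1895, 0.1959]
t=5: π = [0.1740, 0.1250, 0.1429, 0.1724, 0.1899, 0.1959]
t=6: π = [0.1740, 0.1250, 0.1429, 0.1725, 0.1898, 0.1959]

π = [0.1740, 0.1250, 0.1429, 0.1725, 0.1898, 0.1959]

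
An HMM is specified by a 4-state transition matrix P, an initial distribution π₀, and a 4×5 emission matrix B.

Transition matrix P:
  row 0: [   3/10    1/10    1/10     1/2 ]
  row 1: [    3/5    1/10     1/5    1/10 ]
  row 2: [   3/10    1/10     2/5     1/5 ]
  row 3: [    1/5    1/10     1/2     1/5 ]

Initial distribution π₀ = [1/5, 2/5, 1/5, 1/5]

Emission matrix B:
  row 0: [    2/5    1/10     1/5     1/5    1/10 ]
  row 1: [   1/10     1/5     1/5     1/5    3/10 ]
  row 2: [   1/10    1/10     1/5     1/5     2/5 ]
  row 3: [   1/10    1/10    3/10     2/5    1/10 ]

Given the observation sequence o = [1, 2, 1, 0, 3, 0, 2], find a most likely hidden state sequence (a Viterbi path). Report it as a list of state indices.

path = [1, 0, 1, 0, 3, 0, 3]

t=0: δ = [2.000e-02, 8.000e-02, 2.000e-02, 2.000e-02]  (obs o_0=1)
t=1: δ = [9.600e-03, 1.600e-03, 3.200e-03, 3.000e-03]  ψ = [1, 1, 1, 0]  (obs o_1=2)
t=2: δ = [2.880e-04, 1.920e-04, 1.500e-04, 4.800e-04]  ψ = [0, 0, 3, 0]  (obs o_2=1)
t=3: δ = [4.608e-05, 4.800e-06, 2.400e-05, 1.440e-05]  ψ = [1, 3, 3, 0]  (obs o_3=0)
t=4: δ = [2.765e-06, 9.216e-07, 1.920e-06, 9.216e-06]  ψ = [0, 0, 2, 0]  (obs o_4=3)
t=5: δ = [7.373e-07, 9.216e-08, 4.608e-07, 1.843e-07]  ψ = [3, 3, 3, 3]  (obs o_5=0)
t=6: δ = [4.424e-08, 1.475e-08, 3.686e-08, 1.106e-07]  ψ = [0, 0, 2, 0]  (obs o_6=2)
backtrack: best end state = 3; path = [1, 0, 1, 0, 3, 0, 3]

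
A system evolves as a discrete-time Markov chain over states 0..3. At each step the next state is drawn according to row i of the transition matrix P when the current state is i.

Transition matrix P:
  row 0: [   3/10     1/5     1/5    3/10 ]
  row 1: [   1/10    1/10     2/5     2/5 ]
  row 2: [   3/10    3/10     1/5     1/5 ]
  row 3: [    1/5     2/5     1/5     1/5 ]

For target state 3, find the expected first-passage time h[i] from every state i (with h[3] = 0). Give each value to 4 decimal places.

First-step conditioning: h[3] = 0; for i ≠ 3, h[i] = 1 + Σ_k P[i][k]·h[k].
  h[0] = 1 + 3/10·h[0] + 1/5·h[1] + 1/5·h[2]
  h[1] = 1 + 1/10·h[0] + 1/10·h[1] + 2/5·h[2]
  h[2] = 1 + 3/10·h[0] + 3/10·h[1] + 1/5·h[2]
Solving the 3×3 linear system over states ≠ 3 gives exactly h = [27/8, 25/8, 59/16, 0] (h[3] = 0 is the target).

h = [3.3750, 3.1250, 3.6875, 0.0000]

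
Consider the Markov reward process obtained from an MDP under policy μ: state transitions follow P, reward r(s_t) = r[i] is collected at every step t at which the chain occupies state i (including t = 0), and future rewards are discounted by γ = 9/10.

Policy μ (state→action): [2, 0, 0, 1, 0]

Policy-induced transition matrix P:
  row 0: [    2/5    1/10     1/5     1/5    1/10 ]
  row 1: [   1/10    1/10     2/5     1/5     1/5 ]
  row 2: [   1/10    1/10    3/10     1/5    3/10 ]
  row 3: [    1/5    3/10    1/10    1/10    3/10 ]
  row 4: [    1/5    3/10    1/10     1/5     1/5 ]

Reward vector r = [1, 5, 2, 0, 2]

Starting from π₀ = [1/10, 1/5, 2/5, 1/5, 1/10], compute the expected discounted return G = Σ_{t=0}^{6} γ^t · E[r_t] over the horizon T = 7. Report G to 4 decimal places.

t=0: π = [0.1000, 0.2000, 0.4000, 0.2000, 0.1000], E[r] = 2.1000, γ^t·E[r] = 2.100000, running G = 2.100000
t=1: π = [0.1600, 0.1600, 0.2500, 0.1800, 0.2500], E[r] = 1.9600, γ^t·E[r] = 1.764000, running G = 3.864000
t=2: π = [0.1910, 0.1860, 0.2140, 0.1820, 0.2270], E[r] = 2.0030, γ^t·E[r] = 1.622430, running G = 5.486430
t=3: π = [0.1982, 0.1818, 0.2177, 0.1818, 0.2205], E[r] = 1.9836, γ^t·E[r] = 1.446044, running G = 6.932474
t=4: π = [0.1997, 0.1805, 0.2179, 0.1818, 0.2201], E[r] = 1.9781, γ^t·E[r] = 1.297799, running G = 8.230273
t=5: π = [0.2001, 0.1804, 0.2177, 0.1818, 0.2200], E[r] = 1.9774, γ^t·E[r] = 1.167654, running G = 9.397927
t=6: π = [0.2002, 0.1804, 0.2177, 0.1818, 0.2199], E[r] = 1.9772, γ^t·E[r] = 1.050788, running G = 10.448715

G = 10.4487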